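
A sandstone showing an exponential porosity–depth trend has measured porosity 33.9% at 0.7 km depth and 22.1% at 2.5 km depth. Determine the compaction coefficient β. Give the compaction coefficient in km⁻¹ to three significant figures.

Athy: φ(z) = φ₀ e^(−βz) ⇒ φ₁/φ₂ = e^{β(z₂−z₁)} ⇒ β = ln(φ₁/φ₂)/(z₂−z₁)
β = ln(0.339/0.221) / (2.5 − 0.7) = ln(1.534) / 1.8 = 0.4278 / 1.8 = 0.2377 km⁻¹

0.238 km⁻¹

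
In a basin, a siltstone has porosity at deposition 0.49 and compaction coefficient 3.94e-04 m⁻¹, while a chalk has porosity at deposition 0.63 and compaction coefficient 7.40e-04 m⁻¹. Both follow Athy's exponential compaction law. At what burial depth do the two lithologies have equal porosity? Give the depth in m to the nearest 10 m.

Working in km (1 km = 1000 m; β in km⁻¹ = β in m⁻¹ × 1000):
Set phi₀ₐ e^(−βₐz) = phi₀ᵦ e^(−βᵦz) ⇒ ln(phi₀ₐ/phi₀ᵦ) = (βₐ − βᵦ)·z
z = ln(0.49/0.63) / (0.394 − 0.74) = -0.2513 / -0.346 = 0.726 km

730 m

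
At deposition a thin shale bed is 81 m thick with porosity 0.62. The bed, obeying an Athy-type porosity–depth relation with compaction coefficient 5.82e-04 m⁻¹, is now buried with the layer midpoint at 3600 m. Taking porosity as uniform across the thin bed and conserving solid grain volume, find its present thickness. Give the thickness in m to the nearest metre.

Working in km (1 km = 1000 m; β in km⁻¹ = β in m⁻¹ × 1000):
Porosity at 3.6 km: φ = 0.62·exp(−0.582×3.6) = 0.0763
Solid-volume conservation: h(1−φ) = h₀(1−φ₀) ⇒ h = h₀·(1−φ₀)/(1−φ)
h = 0.081 × (1 − 0.62)/(1 − 0.0763) = 0.081 × 0.4114 = 0.0333 km

33 m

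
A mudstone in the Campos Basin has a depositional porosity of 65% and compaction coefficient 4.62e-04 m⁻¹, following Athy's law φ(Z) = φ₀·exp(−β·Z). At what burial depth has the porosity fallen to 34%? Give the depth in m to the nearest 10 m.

1400 m

Working in km (1 km = 1000 m; β in km⁻¹ = β in m⁻¹ × 1000):
Invert Athy's law: Z = ln(φ₀/φ) / β
Z = ln(0.65/0.34) / 0.462 = ln(1.912) / 0.462 = 0.6480 / 0.462 = 1.403 km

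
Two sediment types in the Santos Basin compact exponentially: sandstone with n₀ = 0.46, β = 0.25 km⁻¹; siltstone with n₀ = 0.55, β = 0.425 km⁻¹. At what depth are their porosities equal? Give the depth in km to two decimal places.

1.02 km

Set n₀ₐ e^(−βₐZ) = n₀ᵦ e^(−βᵦZ) ⇒ ln(n₀ₐ/n₀ᵦ) = (βₐ − βᵦ)·Z
Z = ln(0.46/0.55) / (0.25 − 0.425) = -0.1787 / -0.175 = 1.021 km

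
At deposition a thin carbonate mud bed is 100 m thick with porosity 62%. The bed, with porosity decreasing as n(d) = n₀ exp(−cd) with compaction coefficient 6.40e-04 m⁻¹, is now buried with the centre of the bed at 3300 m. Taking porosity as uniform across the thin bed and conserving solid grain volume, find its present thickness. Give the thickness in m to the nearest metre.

41 m

Working in km (1 km = 1000 m; c in km⁻¹ = c in m⁻¹ × 1000):
Porosity at 3.3 km: n = 0.62·exp(−0.64×3.3) = 0.0750
Solid-volume conservation: h(1−n) = h₀(1−n₀) ⇒ h = h₀·(1−n₀)/(1−n)
h = 0.1 × (1 − 0.62)/(1 − 0.0750) = 0.1 × 0.4108 = 0.0411 km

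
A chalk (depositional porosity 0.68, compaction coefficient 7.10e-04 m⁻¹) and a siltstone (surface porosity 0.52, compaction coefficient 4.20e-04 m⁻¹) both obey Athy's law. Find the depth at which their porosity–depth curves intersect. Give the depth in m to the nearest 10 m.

930 m

Working in km (1 km = 1000 m; c in km⁻¹ = c in m⁻¹ × 1000):
Set φ₀ₐ e^(−cₐd) = φ₀ᵦ e^(−cᵦd) ⇒ ln(φ₀ₐ/φ₀ᵦ) = (cₐ − cᵦ)·d
d = ln(0.68/0.52) / (0.71 − 0.42) = 0.2683 / 0.29 = 0.925 km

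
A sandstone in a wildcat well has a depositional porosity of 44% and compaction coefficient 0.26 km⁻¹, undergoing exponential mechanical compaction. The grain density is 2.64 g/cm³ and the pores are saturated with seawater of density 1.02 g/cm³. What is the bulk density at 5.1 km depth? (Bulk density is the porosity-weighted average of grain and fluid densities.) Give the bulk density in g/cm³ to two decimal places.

Porosity at depth: φ = 0.44·exp(−0.26×5.1) = 0.44×0.2655 = 0.1168
Bulk density: ρ_b = (1−φ)ρ_g + φ·ρ_f = 0.8832×2.64 + 0.1168×1.02
       = 2.332 + 0.119 = 2.451 g/cm³

2.45 g/cm³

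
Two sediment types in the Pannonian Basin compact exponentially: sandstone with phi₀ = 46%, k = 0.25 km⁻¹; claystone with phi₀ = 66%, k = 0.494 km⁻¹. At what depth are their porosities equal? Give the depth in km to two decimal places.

Set phi₀ₐ e^(−kₐd) = phi₀ᵦ e^(−kᵦd) ⇒ ln(phi₀ₐ/phi₀ᵦ) = (kₐ − kᵦ)·d
d = ln(0.46/0.66) / (0.25 − 0.494) = -0.3610 / -0.244 = 1.480 km

1.48 km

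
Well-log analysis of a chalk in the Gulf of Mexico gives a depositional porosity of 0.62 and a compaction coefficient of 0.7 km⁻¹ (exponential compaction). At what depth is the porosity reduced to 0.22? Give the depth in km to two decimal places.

Invert Athy's law: z = ln(n₀/n) / k
z = ln(0.62/0.22) / 0.7 = ln(2.818) / 0.7 = 1.0361 / 0.7 = 1.480 km

1.48 km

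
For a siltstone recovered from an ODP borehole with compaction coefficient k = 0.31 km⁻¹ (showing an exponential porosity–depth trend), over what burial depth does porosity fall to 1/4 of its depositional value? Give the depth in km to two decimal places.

4.47 km

φ/φ₀ = 1/4 ⇒ exp(−k·d) = 1/4 ⇒ d = ln(4) / k
d = 1.3863 / 0.31 = 4.472 km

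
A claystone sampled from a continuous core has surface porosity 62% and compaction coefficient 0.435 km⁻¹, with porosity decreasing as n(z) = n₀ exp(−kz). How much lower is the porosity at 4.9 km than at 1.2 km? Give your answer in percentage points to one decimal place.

29.4 percentage points

n(1.2) = 0.62·e^(−0.435×1.2) = 0.3679
n(4.9) = 0.62·e^(−0.435×4.9) = 0.0736
Δn = 0.3679 − 0.0736 = 0.2943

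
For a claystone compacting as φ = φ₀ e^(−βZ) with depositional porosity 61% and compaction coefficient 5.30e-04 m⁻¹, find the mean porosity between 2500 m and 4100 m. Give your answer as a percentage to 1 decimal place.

Working in km (1 km = 1000 m; β in km⁻¹ = β in m⁻¹ × 1000):
⟨φ⟩ = (1/(Z₂−Z₁)) ∫ φ₀ e^(−βZ) dZ = φ₀·(e^(−β·Z₁) − e^(−β·Z₂)) / (β·(Z₂−Z₁))
e^(−0.53×2.5) = 0.2658; e^(−0.53×4.1) = 0.1138
⟨φ⟩ = 0.61 × (0.2658 − 0.1138) / (0.53 × 1.6) = 0.61 × 0.1792 = 0.1093

10.9%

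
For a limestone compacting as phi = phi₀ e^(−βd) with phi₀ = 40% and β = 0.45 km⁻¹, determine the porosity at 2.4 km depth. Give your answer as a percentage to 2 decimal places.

phi = phi₀·exp(−β·d) = 0.4 × exp(−0.45 × 2.4) = 0.4 × exp(−1.08)
  = 0.4 × 0.3396 = 0.1358

13.58%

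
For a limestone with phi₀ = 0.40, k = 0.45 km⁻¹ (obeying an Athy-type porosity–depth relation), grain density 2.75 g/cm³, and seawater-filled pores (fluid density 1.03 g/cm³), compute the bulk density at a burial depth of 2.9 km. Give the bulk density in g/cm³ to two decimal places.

2.56 g/cm³

Porosity at depth: phi = 0.4·exp(−0.45×2.9) = 0.4×0.2712 = 0.1085
Bulk density: ρ_b = (1−phi)ρ_g + phi·ρ_f = 0.8915×2.75 + 0.1085×1.03
       = 2.452 + 0.112 = 2.563 g/cm³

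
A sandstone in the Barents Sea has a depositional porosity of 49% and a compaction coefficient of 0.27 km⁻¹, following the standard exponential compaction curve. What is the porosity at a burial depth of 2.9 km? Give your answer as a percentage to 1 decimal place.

phi = phi₀·exp(−k·d) = 0.49 × exp(−0.27 × 2.9) = 0.49 × exp(−0.783)
  = 0.49 × 0.4570 = 0.2239

22.4%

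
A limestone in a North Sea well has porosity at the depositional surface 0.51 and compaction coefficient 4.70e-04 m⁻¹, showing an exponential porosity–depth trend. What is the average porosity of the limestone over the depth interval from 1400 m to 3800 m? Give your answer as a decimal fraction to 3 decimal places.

Working in km (1 km = 1000 m; c in km⁻¹ = c in m⁻¹ × 1000):
⟨φ⟩ = (1/(Z₂−Z₁)) ∫ φ₀ e^(−cZ) dZ = φ₀·(e^(−c·Z₁) − e^(−c·Z₂)) / (c·(Z₂−Z₁))
e^(−0.47×1.4) = 0.5179; e^(−0.47×3.8) = 0.1676
⟨φ⟩ = 0.51 × (0.5179 − 0.1676) / (0.47 × 2.4) = 0.51 × 0.3105 = 0.1584

0.158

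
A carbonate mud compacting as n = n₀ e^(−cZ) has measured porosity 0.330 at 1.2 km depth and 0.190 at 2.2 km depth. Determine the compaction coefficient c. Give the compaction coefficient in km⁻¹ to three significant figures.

Athy: n(Z) = n₀ e^(−cZ) ⇒ n₁/n₂ = e^{c(Z₂−Z₁)} ⇒ c = ln(n₁/n₂)/(Z₂−Z₁)
c = ln(0.33/0.19) / (2.2 − 1.2) = ln(1.737) / 1 = 0.5521 / 1 = 0.5521 km⁻¹

0.552 km⁻¹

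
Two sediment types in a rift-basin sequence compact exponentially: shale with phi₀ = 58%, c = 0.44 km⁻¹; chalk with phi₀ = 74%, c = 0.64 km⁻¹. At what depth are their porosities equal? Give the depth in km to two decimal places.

Set phi₀ₐ e^(−cₐd) = phi₀ᵦ e^(−cᵦd) ⇒ ln(phi₀ₐ/phi₀ᵦ) = (cₐ − cᵦ)·d
d = ln(0.58/0.74) / (0.44 − 0.64) = -0.2436 / -0.2 = 1.218 km

1.22 km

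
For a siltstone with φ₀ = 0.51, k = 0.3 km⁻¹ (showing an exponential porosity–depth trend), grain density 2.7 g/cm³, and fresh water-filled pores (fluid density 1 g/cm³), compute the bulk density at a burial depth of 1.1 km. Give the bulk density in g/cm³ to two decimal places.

Porosity at depth: φ = 0.51·exp(−0.3×1.1) = 0.51×0.7189 = 0.3667
Bulk density: ρ_b = (1−φ)ρ_g + φ·ρ_f = 0.6333×2.7 + 0.3667×1
       = 1.710 + 0.367 = 2.077 g/cm³

2.08 g/cm³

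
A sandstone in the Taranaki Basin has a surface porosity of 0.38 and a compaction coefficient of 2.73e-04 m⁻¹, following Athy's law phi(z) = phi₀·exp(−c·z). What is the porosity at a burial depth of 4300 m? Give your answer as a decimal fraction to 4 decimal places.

0.1175

Working in km (1 km = 1000 m; c in km⁻¹ = c in m⁻¹ × 1000):
phi = phi₀·exp(−c·z) = 0.38 × exp(−0.273 × 4.3) = 0.38 × exp(−1.174)
  = 0.38 × 0.3092 = 0.1175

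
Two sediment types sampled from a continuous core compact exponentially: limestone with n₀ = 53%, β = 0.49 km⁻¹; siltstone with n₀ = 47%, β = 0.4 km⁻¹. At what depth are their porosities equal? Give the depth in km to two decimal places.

1.33 km

Set n₀ₐ e^(−βₐd) = n₀ᵦ e^(−βᵦd) ⇒ ln(n₀ₐ/n₀ᵦ) = (βₐ − βᵦ)·d
d = ln(0.53/0.47) / (0.49 − 0.4) = 0.1201 / 0.09 = 1.335 km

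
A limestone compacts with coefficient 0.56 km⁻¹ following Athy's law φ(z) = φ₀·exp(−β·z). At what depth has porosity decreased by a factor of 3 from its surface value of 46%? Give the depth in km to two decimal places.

φ/φ₀ = 1/3 ⇒ exp(−β·z) = 1/3 ⇒ z = ln(3) / β
z = 1.0986 / 0.56 = 1.962 km

1.96 km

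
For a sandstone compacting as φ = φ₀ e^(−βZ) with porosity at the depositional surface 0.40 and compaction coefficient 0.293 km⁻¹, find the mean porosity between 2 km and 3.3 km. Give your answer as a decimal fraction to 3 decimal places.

⟨φ⟩ = (1/(Z₂−Z₁)) ∫ φ₀ e^(−βZ) dZ = φ₀·(e^(−β·Z₁) − e^(−β·Z₂)) / (β·(Z₂−Z₁))
e^(−0.293×2) = 0.5565; e^(−0.293×3.3) = 0.3803
⟨φ⟩ = 0.4 × (0.5565 − 0.3803) / (0.293 × 1.3) = 0.4 × 0.4628 = 0.1851

0.185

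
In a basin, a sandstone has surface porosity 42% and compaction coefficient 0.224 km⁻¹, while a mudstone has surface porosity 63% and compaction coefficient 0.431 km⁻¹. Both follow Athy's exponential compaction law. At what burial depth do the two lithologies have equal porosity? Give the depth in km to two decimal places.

1.96 km

Set phi₀ₐ e^(−kₐz) = phi₀ᵦ e^(−kᵦz) ⇒ ln(phi₀ₐ/phi₀ᵦ) = (kₐ − kᵦ)·z
z = ln(0.42/0.63) / (0.224 − 0.431) = -0.4055 / -0.207 = 1.959 km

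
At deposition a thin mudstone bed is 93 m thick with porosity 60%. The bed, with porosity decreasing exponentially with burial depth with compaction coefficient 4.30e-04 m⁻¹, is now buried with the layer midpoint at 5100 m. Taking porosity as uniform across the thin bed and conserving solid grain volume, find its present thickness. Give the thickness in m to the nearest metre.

40 m

Working in km (1 km = 1000 m; β in km⁻¹ = β in m⁻¹ × 1000):
Porosity at 5.1 km: φ = 0.6·exp(−0.43×5.1) = 0.0669
Solid-volume conservation: h(1−φ) = h₀(1−φ₀) ⇒ h = h₀·(1−φ₀)/(1−φ)
h = 0.093 × (1 − 0.6)/(1 − 0.0669) = 0.093 × 0.4287 = 0.0399 km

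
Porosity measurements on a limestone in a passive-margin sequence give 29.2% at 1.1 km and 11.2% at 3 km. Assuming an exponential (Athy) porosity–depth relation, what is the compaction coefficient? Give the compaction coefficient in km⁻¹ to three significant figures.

0.504 km⁻¹

Athy: n(d) = n₀ e^(−cd) ⇒ n₁/n₂ = e^{c(d₂−d₁)} ⇒ c = ln(n₁/n₂)/(d₂−d₁)
c = ln(0.292/0.112) / (3 − 1.1) = ln(2.607) / 1.9 = 0.9583 / 1.9 = 0.5043 km⁻¹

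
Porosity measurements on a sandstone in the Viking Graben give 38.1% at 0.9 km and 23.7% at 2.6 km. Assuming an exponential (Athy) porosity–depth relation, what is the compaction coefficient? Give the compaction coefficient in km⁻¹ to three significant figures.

0.279 km⁻¹

Athy: phi(z) = phi₀ e^(−cz) ⇒ phi₁/phi₂ = e^{c(z₂−z₁)} ⇒ c = ln(phi₁/phi₂)/(z₂−z₁)
c = ln(0.381/0.237) / (2.6 − 0.9) = ln(1.608) / 1.7 = 0.4747 / 1.7 = 0.2793 km⁻¹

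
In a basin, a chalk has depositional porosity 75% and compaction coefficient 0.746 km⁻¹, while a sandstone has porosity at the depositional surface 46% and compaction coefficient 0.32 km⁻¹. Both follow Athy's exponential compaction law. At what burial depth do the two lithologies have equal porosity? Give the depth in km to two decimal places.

Set φ₀ₐ e^(−kₐd) = φ₀ᵦ e^(−kᵦd) ⇒ ln(φ₀ₐ/φ₀ᵦ) = (kₐ − kᵦ)·d
d = ln(0.75/0.46) / (0.746 − 0.32) = 0.4888 / 0.426 = 1.148 km

1.15 km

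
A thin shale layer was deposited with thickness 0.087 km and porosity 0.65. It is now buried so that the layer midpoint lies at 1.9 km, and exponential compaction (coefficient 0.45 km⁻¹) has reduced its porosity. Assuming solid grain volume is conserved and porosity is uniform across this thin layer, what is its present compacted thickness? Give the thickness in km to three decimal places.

0.042 km

Porosity at 1.9 km: phi = 0.65·exp(−0.45×1.9) = 0.2764
Solid-volume conservation: h(1−phi) = h₀(1−phi₀) ⇒ h = h₀·(1−phi₀)/(1−phi)
h = 0.087 × (1 − 0.65)/(1 − 0.2764) = 0.087 × 0.4837 = 0.0421 km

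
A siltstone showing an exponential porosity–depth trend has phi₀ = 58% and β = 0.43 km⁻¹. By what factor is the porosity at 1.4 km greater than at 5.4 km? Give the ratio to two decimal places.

5.58

phi(Z₁)/phi(Z₂) = e^(−β·Z₁)/e^(−β·Z₂) = e^{β(Z₂−Z₁)}
= exp(0.43 × 4) = exp(1.72) = 5.5845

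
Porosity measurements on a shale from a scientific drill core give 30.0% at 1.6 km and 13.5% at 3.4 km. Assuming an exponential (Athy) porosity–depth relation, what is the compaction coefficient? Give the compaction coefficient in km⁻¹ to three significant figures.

Athy: n(Z) = n₀ e^(−cZ) ⇒ n₁/n₂ = e^{c(Z₂−Z₁)} ⇒ c = ln(n₁/n₂)/(Z₂−Z₁)
c = ln(0.3/0.135) / (3.4 − 1.6) = ln(2.222) / 1.8 = 0.7985 / 1.8 = 0.4436 km⁻¹

0.444 km⁻¹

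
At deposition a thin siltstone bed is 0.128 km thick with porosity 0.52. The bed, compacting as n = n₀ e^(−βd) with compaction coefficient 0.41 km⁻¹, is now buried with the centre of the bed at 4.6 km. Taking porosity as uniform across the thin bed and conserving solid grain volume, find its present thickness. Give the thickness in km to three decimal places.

0.067 km

Porosity at 4.6 km: n = 0.52·exp(−0.41×4.6) = 0.0789
Solid-volume conservation: h(1−n) = h₀(1−n₀) ⇒ h = h₀·(1−n₀)/(1−n)
h = 0.128 × (1 − 0.52)/(1 − 0.0789) = 0.128 × 0.5211 = 0.0667 km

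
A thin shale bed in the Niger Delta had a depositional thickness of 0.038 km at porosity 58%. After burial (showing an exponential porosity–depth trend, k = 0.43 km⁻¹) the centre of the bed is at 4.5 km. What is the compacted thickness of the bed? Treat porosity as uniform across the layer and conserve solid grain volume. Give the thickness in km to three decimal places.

Porosity at 4.5 km: phi = 0.58·exp(−0.43×4.5) = 0.0838
Solid-volume conservation: h(1−phi) = h₀(1−phi₀) ⇒ h = h₀·(1−phi₀)/(1−phi)
h = 0.038 × (1 − 0.58)/(1 − 0.0838) = 0.038 × 0.4584 = 0.0174 km

0.017 km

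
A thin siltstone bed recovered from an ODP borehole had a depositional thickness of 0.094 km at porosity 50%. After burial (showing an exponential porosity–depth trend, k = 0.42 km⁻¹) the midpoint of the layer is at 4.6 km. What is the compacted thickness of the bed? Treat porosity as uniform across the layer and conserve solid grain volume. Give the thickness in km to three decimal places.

0.051 km

Porosity at 4.6 km: φ = 0.5·exp(−0.42×4.6) = 0.0724
Solid-volume conservation: h(1−φ) = h₀(1−φ₀) ⇒ h = h₀·(1−φ₀)/(1−φ)
h = 0.094 × (1 − 0.5)/(1 − 0.0724) = 0.094 × 0.5390 = 0.0507 km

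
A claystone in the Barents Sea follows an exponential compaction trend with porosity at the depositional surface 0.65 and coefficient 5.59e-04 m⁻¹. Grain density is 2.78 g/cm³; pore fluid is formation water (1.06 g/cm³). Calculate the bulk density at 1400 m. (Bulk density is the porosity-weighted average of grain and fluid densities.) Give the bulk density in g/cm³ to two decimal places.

2.27 g/cm³

Working in km (1 km = 1000 m; c in km⁻¹ = c in m⁻¹ × 1000):
Porosity at depth: n = 0.65·exp(−0.559×1.4) = 0.65×0.4572 = 0.2972
Bulk density: ρ_b = (1−n)ρ_g + n·ρ_f = 0.7028×2.78 + 0.2972×1.06
       = 1.954 + 0.315 = 2.269 g/cm³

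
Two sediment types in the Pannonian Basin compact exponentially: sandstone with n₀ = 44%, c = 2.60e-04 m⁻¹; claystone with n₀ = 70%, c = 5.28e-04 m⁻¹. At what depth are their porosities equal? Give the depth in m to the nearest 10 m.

Working in km (1 km = 1000 m; c in km⁻¹ = c in m⁻¹ × 1000):
Set n₀ₐ e^(−cₐZ) = n₀ᵦ e^(−cᵦZ) ⇒ ln(n₀ₐ/n₀ᵦ) = (cₐ − cᵦ)·Z
Z = ln(0.44/0.7) / (0.26 − 0.528) = -0.4643 / -0.268 = 1.732 km

1730 m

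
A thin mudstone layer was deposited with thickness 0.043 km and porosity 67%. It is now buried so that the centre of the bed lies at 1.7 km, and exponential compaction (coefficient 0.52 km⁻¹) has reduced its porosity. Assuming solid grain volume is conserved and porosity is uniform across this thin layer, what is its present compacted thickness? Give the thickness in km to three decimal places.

0.020 km

Porosity at 1.7 km: φ = 0.67·exp(−0.52×1.7) = 0.2768
Solid-volume conservation: h(1−φ) = h₀(1−φ₀) ⇒ h = h₀·(1−φ₀)/(1−φ)
h = 0.043 × (1 − 0.67)/(1 − 0.2768) = 0.043 × 0.4563 = 0.0196 km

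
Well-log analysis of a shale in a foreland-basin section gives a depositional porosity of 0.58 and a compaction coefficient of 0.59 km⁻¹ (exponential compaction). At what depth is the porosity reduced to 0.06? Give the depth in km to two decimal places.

3.85 km

Invert Athy's law: Z = ln(phi₀/phi) / k
Z = ln(0.58/0.06) / 0.59 = ln(9.667) / 0.59 = 2.2687 / 0.59 = 3.845 km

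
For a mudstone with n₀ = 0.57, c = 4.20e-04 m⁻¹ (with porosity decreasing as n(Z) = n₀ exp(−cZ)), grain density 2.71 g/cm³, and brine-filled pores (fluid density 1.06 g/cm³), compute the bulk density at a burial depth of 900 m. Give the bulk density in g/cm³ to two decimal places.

Working in km (1 km = 1000 m; c in km⁻¹ = c in m⁻¹ × 1000):
Porosity at depth: n = 0.57·exp(−0.42×0.9) = 0.57×0.6852 = 0.3906
Bulk density: ρ_b = (1−n)ρ_g + n·ρ_f = 0.6094×2.71 + 0.3906×1.06
       = 1.652 + 0.414 = 2.066 g/cm³

2.07 g/cm³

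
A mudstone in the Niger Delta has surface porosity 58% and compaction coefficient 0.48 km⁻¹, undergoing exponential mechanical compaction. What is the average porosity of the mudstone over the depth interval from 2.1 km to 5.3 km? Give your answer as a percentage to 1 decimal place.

10.8%

⟨φ⟩ = (1/(z₂−z₁)) ∫ φ₀ e^(−cz) dz = φ₀·(e^(−c·z₁) − e^(−c·z₂)) / (c·(z₂−z₁))
e^(−0.48×2.1) = 0.3649; e^(−0.48×5.3) = 0.0786
⟨φ⟩ = 0.58 × (0.3649 − 0.0786) / (0.48 × 3.2) = 0.58 × 0.1865 = 0.1081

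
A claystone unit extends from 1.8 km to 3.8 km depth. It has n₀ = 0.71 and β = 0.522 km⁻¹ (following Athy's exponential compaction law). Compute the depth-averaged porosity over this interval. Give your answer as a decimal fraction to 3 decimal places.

⟨n⟩ = (1/(z₂−z₁)) ∫ n₀ e^(−βz) dz = n₀·(e^(−β·z₁) − e^(−β·z₂)) / (β·(z₂−z₁))
e^(−0.522×1.8) = 0.3908; e^(−0.522×3.8) = 0.1376
⟨n⟩ = 0.71 × (0.3908 − 0.1376) / (0.522 × 2) = 0.71 × 0.2425 = 0.1722

0.172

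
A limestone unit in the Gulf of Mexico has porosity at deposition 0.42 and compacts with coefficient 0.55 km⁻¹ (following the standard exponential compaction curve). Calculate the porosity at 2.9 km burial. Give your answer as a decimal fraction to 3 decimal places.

phi = phi₀·exp(−c·d) = 0.42 × exp(−0.55 × 2.9) = 0.42 × exp(−1.595)
  = 0.42 × 0.2029 = 0.0852

0.085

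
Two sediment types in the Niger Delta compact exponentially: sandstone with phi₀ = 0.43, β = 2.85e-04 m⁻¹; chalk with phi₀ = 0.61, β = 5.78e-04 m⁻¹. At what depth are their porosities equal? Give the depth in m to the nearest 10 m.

1190 m

Working in km (1 km = 1000 m; β in km⁻¹ = β in m⁻¹ × 1000):
Set phi₀ₐ e^(−βₐd) = phi₀ᵦ e^(−βᵦd) ⇒ ln(phi₀ₐ/phi₀ᵦ) = (βₐ − βᵦ)·d
d = ln(0.43/0.61) / (0.285 − 0.578) = -0.3497 / -0.293 = 1.193 km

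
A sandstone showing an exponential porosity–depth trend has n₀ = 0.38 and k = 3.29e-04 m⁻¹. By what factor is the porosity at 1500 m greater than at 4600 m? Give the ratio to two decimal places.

Working in km (1 km = 1000 m; k in km⁻¹ = k in m⁻¹ × 1000):
n(Z₁)/n(Z₂) = e^(−k·Z₁)/e^(−k·Z₂) = e^{k(Z₂−Z₁)}
= exp(0.329 × 3.1) = exp(1.02) = 2.7729

2.77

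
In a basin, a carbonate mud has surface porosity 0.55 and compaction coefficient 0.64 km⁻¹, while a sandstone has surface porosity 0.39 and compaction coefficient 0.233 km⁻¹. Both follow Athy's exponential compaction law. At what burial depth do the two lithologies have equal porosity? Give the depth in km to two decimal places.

0.84 km

Set n₀ₐ e^(−cₐZ) = n₀ᵦ e^(−cᵦZ) ⇒ ln(n₀ₐ/n₀ᵦ) = (cₐ − cᵦ)·Z
Z = ln(0.55/0.39) / (0.64 − 0.233) = 0.3438 / 0.407 = 0.845 km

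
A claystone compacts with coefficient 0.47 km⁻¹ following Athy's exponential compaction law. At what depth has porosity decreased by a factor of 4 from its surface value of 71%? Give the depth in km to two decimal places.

2.95 km

phi/phi₀ = 1/4 ⇒ exp(−k·z) = 1/4 ⇒ z = ln(4) / k
z = 1.3863 / 0.47 = 2.950 km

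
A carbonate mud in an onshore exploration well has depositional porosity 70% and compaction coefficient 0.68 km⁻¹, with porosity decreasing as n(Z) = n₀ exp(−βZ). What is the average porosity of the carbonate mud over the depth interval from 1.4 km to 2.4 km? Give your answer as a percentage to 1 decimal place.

19.6%

⟨n⟩ = (1/(Z₂−Z₁)) ∫ n₀ e^(−βZ) dZ = n₀·(e^(−β·Z₁) − e^(−β·Z₂)) / (β·(Z₂−Z₁))
e^(−0.68×1.4) = 0.3860; e^(−0.68×2.4) = 0.1955
⟨n⟩ = 0.7 × (0.3860 − 0.1955) / (0.68 × 1) = 0.7 × 0.2800 = 0.1960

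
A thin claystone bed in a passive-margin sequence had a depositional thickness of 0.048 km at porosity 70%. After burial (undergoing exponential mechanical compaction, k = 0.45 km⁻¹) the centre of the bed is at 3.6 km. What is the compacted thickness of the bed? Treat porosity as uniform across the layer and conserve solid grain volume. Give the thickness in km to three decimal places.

0.017 km

Porosity at 3.6 km: n = 0.7·exp(−0.45×3.6) = 0.1385
Solid-volume conservation: h(1−n) = h₀(1−n₀) ⇒ h = h₀·(1−n₀)/(1−n)
h = 0.048 × (1 − 0.7)/(1 − 0.1385) = 0.048 × 0.3482 = 0.0167 km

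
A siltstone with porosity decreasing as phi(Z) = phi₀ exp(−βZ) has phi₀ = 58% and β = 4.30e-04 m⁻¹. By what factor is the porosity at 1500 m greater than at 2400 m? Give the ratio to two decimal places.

Working in km (1 km = 1000 m; β in km⁻¹ = β in m⁻¹ × 1000):
phi(Z₁)/phi(Z₂) = e^(−β·Z₁)/e^(−β·Z₂) = e^{β(Z₂−Z₁)}
= exp(0.43 × 0.9) = exp(0.387) = 1.4726

1.47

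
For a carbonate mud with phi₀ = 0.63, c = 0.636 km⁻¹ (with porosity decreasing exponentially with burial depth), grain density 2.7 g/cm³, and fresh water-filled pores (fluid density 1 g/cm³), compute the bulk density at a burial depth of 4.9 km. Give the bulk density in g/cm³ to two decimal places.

2.65 g/cm³

Porosity at depth: phi = 0.63·exp(−0.636×4.9) = 0.63×0.0443 = 0.0279
Bulk density: ρ_b = (1−phi)ρ_g + phi·ρ_f = 0.9721×2.7 + 0.0279×1
       = 2.625 + 0.028 = 2.653 g/cm³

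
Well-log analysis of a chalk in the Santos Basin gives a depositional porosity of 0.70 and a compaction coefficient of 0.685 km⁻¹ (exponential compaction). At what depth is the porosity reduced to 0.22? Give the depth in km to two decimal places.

Invert Athy's law: Z = ln(φ₀/φ) / k
Z = ln(0.7/0.22) / 0.685 = ln(3.182) / 0.685 = 1.1575 / 0.685 = 1.690 km

1.69 km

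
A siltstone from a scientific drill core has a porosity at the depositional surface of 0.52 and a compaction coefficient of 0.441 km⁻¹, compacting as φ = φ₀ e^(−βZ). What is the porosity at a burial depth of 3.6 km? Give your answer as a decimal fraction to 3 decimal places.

0.106

φ = φ₀·exp(−β·Z) = 0.52 × exp(−0.441 × 3.6) = 0.52 × exp(−1.588)
  = 0.52 × 0.2044 = 0.1063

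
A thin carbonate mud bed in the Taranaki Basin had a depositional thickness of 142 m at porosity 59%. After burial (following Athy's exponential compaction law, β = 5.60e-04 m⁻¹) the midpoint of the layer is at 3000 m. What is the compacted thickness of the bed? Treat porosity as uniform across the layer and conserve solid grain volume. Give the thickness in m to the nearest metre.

65 m

Working in km (1 km = 1000 m; β in km⁻¹ = β in m⁻¹ × 1000):
Porosity at 3 km: n = 0.59·exp(−0.56×3) = 0.1100
Solid-volume conservation: h(1−n) = h₀(1−n₀) ⇒ h = h₀·(1−n₀)/(1−n)
h = 0.142 × (1 − 0.59)/(1 − 0.1100) = 0.142 × 0.4607 = 0.0654 km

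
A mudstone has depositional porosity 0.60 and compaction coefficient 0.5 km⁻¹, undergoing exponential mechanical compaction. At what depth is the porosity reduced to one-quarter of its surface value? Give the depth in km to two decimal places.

φ/φ₀ = 1/4 ⇒ exp(−k·Z) = 1/4 ⇒ Z = ln(4) / k
Z = 1.3863 / 0.5 = 2.773 km

2.77 km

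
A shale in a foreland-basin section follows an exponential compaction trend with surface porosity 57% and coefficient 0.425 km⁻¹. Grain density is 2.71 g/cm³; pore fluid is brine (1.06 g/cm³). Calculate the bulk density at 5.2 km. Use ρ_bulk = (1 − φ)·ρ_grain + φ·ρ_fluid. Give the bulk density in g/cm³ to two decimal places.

2.61 g/cm³

Porosity at depth: n = 0.57·exp(−0.425×5.2) = 0.57×0.1097 = 0.0625
Bulk density: ρ_b = (1−n)ρ_g + n·ρ_f = 0.9375×2.71 + 0.0625×1.06
       = 2.541 + 0.066 = 2.607 g/cm³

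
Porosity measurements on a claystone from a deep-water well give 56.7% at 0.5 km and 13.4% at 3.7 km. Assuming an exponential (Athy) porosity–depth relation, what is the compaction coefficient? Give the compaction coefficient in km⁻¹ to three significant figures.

0.451 km⁻¹

Athy: n(z) = n₀ e^(−kz) ⇒ n₁/n₂ = e^{k(z₂−z₁)} ⇒ k = ln(n₁/n₂)/(z₂−z₁)
k = ln(0.567/0.134) / (3.7 − 0.5) = ln(4.231) / 3.2 = 1.4425 / 3.2 = 0.4508 km⁻¹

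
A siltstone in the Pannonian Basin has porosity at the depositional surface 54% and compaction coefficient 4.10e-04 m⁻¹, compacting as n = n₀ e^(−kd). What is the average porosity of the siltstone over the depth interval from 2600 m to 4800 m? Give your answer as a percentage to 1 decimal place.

12.3%

Working in km (1 km = 1000 m; k in km⁻¹ = k in m⁻¹ × 1000):
⟨n⟩ = (1/(d₂−d₁)) ∫ n₀ e^(−kd) dd = n₀·(e^(−k·d₁) − e^(−k·d₂)) / (k·(d₂−d₁))
e^(−0.41×2.6) = 0.3444; e^(−0.41×4.8) = 0.1397
⟨n⟩ = 0.54 × (0.3444 − 0.1397) / (0.41 × 2.2) = 0.54 × 0.2269 = 0.1225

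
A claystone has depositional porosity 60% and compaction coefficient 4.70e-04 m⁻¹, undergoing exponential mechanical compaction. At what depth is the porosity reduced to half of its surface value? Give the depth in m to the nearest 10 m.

Working in km (1 km = 1000 m; k in km⁻¹ = k in m⁻¹ × 1000):
φ/φ₀ = 1/2 ⇒ exp(−k·d) = 1/2 ⇒ d = ln(2) / k
d = 0.6931 / 0.47 = 1.475 km

1470 m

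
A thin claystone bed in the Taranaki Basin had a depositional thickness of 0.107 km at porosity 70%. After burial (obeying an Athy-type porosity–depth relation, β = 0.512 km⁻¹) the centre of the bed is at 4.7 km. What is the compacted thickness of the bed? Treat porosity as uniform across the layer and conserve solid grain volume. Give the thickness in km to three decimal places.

0.034 km

Porosity at 4.7 km: φ = 0.7·exp(−0.512×4.7) = 0.0631
Solid-volume conservation: h(1−φ) = h₀(1−φ₀) ⇒ h = h₀·(1−φ₀)/(1−φ)
h = 0.107 × (1 − 0.7)/(1 − 0.0631) = 0.107 × 0.3202 = 0.0343 km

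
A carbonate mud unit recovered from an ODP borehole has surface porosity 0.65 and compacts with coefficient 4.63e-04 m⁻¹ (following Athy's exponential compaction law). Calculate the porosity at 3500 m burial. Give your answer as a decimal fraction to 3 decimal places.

Working in km (1 km = 1000 m; k in km⁻¹ = k in m⁻¹ × 1000):
φ = φ₀·exp(−k·Z) = 0.65 × exp(−0.463 × 3.5) = 0.65 × exp(−1.621)
  = 0.65 × 0.1978 = 0.1286

0.129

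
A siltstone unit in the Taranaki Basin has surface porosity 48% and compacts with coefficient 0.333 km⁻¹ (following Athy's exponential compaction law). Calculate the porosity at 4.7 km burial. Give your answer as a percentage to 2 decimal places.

phi = phi₀·exp(−k·z) = 0.48 × exp(−0.333 × 4.7) = 0.48 × exp(−1.565)
  = 0.48 × 0.2091 = 0.1004

10.04%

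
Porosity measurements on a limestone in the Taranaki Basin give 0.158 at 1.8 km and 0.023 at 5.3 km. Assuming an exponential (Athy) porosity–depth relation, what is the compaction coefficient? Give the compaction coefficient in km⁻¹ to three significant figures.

Athy: phi(z) = phi₀ e^(−βz) ⇒ phi₁/phi₂ = e^{β(z₂−z₁)} ⇒ β = ln(phi₁/phi₂)/(z₂−z₁)
β = ln(0.158/0.023) / (5.3 − 1.8) = ln(6.87) / 3.5 = 1.9271 / 3.5 = 0.5506 km⁻¹

0.551 km⁻¹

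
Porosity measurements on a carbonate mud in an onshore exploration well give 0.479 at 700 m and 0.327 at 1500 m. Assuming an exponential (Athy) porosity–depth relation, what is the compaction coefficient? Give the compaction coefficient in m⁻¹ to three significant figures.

0.000477 m⁻¹

Working in km (1 km = 1000 m; β in km⁻¹ = β in m⁻¹ × 1000):
Athy: φ(Z) = φ₀ e^(−βZ) ⇒ φ₁/φ₂ = e^{β(Z₂−Z₁)} ⇒ β = ln(φ₁/φ₂)/(Z₂−Z₁)
β = ln(0.479/0.327) / (1.5 − 0.7) = ln(1.465) / 0.8 = 0.3817 / 0.8 = 0.4772 km⁻¹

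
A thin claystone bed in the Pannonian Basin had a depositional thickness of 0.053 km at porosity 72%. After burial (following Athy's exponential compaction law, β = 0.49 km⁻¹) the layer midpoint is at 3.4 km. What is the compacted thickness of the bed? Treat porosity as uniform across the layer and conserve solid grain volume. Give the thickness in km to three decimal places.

Porosity at 3.4 km: phi = 0.72·exp(−0.49×3.4) = 0.1361
Solid-volume conservation: h(1−phi) = h₀(1−phi₀) ⇒ h = h₀·(1−phi₀)/(1−phi)
h = 0.053 × (1 − 0.72)/(1 − 0.1361) = 0.053 × 0.3241 = 0.0172 km

0.017 km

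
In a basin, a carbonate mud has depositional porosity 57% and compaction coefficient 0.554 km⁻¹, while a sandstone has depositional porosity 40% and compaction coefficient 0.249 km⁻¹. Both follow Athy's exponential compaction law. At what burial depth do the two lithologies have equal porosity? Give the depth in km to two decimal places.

1.16 km

Set φ₀ₐ e^(−kₐZ) = φ₀ᵦ e^(−kᵦZ) ⇒ ln(φ₀ₐ/φ₀ᵦ) = (kₐ − kᵦ)·Z
Z = ln(0.57/0.4) / (0.554 − 0.249) = 0.3542 / 0.305 = 1.161 km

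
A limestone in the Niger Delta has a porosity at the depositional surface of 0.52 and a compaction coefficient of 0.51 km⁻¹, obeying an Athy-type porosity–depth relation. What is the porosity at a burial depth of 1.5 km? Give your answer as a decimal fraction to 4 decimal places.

0.2420

φ = φ₀·exp(−k·d) = 0.52 × exp(−0.51 × 1.5) = 0.52 × exp(−0.765)
  = 0.52 × 0.4653 = 0.2420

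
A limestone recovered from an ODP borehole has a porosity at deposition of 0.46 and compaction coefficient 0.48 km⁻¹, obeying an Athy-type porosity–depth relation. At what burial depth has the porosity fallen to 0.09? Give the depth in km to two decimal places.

Invert Athy's law: d = ln(φ₀/φ) / c
d = ln(0.46/0.09) / 0.48 = ln(5.111) / 0.48 = 1.6314 / 0.48 = 3.399 km

3.40 km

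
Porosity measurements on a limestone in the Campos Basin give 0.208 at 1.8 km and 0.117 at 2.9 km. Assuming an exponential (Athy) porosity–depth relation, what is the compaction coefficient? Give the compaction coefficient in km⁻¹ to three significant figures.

0.523 km⁻¹

Athy: phi(z) = phi₀ e^(−kz) ⇒ phi₁/phi₂ = e^{k(z₂−z₁)} ⇒ k = ln(phi₁/phi₂)/(z₂−z₁)
k = ln(0.208/0.117) / (2.9 − 1.8) = ln(1.778) / 1.1 = 0.5754 / 1.1 = 0.5231 km⁻¹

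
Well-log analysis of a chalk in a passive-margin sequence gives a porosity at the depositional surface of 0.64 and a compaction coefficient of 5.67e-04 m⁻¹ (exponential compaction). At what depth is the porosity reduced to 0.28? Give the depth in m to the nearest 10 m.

1460 m

Working in km (1 km = 1000 m; c in km⁻¹ = c in m⁻¹ × 1000):
Invert Athy's law: d = ln(n₀/n) / c
d = ln(0.64/0.28) / 0.567 = ln(2.286) / 0.567 = 0.8267 / 0.567 = 1.458 km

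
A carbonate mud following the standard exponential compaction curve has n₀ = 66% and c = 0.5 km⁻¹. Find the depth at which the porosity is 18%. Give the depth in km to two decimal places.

2.60 km

Invert Athy's law: d = ln(n₀/n) / c
d = ln(0.66/0.18) / 0.5 = ln(3.667) / 0.5 = 1.2993 / 0.5 = 2.599 km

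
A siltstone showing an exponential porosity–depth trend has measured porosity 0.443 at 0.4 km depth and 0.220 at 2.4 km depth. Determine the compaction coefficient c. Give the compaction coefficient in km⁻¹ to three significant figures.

0.350 km⁻¹

Athy: phi(d) = phi₀ e^(−cd) ⇒ phi₁/phi₂ = e^{c(d₂−d₁)} ⇒ c = ln(phi₁/phi₂)/(d₂−d₁)
c = ln(0.443/0.22) / (2.4 − 0.4) = ln(2.014) / 2 = 0.6999 / 2 = 0.35 km⁻¹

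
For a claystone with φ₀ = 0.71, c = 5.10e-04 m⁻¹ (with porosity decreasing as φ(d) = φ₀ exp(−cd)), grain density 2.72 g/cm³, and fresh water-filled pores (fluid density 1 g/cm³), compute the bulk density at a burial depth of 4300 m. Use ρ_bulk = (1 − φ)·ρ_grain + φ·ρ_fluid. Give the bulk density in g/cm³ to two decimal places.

Working in km (1 km = 1000 m; c in km⁻¹ = c in m⁻¹ × 1000):
Porosity at depth: φ = 0.71·exp(−0.51×4.3) = 0.71×0.1116 = 0.0792
Bulk density: ρ_b = (1−φ)ρ_g + φ·ρ_f = 0.9208×2.72 + 0.0792×1
       = 2.505 + 0.079 = 2.584 g/cm³

2.58 g/cm³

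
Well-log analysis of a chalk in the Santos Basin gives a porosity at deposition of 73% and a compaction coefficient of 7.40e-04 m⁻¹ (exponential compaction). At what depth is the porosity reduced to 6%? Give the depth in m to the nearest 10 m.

3380 m

Working in km (1 km = 1000 m; k in km⁻¹ = k in m⁻¹ × 1000):
Invert Athy's law: d = ln(phi₀/phi) / k
d = ln(0.73/0.06) / 0.74 = ln(12.17) / 0.74 = 2.4987 / 0.74 = 3.377 km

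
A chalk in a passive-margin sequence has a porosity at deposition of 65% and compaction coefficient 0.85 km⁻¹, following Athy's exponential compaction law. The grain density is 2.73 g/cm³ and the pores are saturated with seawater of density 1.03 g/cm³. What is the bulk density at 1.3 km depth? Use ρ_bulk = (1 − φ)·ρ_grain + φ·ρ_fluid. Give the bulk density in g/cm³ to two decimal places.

2.36 g/cm³

Porosity at depth: n = 0.65·exp(−0.85×1.3) = 0.65×0.3312 = 0.2153
Bulk density: ρ_b = (1−n)ρ_g + n·ρ_f = 0.7847×2.73 + 0.2153×1.03
       = 2.142 + 0.222 = 2.364 g/cm³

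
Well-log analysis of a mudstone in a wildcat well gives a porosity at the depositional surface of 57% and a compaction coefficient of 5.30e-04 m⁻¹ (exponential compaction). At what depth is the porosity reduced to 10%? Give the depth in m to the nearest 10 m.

3280 m

Working in km (1 km = 1000 m; c in km⁻¹ = c in m⁻¹ × 1000):
Invert Athy's law: Z = ln(n₀/n) / c
Z = ln(0.57/0.1) / 0.53 = ln(5.7) / 0.53 = 1.7405 / 0.53 = 3.284 km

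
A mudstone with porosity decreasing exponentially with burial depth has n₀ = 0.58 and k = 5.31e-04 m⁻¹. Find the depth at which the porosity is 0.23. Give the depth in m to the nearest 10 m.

Working in km (1 km = 1000 m; k in km⁻¹ = k in m⁻¹ × 1000):
Invert Athy's law: d = ln(n₀/n) / k
d = ln(0.58/0.23) / 0.531 = ln(2.522) / 0.531 = 0.9249 / 0.531 = 1.742 km

1740 m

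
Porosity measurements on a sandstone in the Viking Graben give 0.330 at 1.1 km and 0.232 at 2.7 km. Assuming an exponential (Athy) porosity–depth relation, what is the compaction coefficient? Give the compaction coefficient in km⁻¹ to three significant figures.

Athy: n(z) = n₀ e^(−cz) ⇒ n₁/n₂ = e^{c(z₂−z₁)} ⇒ c = ln(n₁/n₂)/(z₂−z₁)
c = ln(0.33/0.232) / (2.7 − 1.1) = ln(1.422) / 1.6 = 0.3524 / 1.6 = 0.2202 km⁻¹

0.220 km⁻¹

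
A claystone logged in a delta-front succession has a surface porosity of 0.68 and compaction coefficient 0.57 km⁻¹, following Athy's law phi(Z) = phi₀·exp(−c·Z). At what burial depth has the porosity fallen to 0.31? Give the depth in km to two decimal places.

1.38 km

Invert Athy's law: Z = ln(phi₀/phi) / c
Z = ln(0.68/0.31) / 0.57 = ln(2.194) / 0.57 = 0.7855 / 0.57 = 1.378 km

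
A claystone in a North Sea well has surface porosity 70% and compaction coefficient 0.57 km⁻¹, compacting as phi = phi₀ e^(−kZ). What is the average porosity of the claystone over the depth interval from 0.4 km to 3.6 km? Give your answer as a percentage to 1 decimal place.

25.6%

⟨phi⟩ = (1/(Z₂−Z₁)) ∫ phi₀ e^(−kZ) dZ = phi₀·(e^(−k·Z₁) − e^(−k·Z₂)) / (k·(Z₂−Z₁))
e^(−0.57×0.4) = 0.7961; e^(−0.57×3.6) = 0.1285
⟨phi⟩ = 0.7 × (0.7961 − 0.1285) / (0.57 × 3.2) = 0.7 × 0.3660 = 0.2562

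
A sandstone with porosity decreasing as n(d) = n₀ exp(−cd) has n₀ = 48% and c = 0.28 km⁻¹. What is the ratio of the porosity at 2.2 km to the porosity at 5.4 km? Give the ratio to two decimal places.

2.45

n(d₁)/n(d₂) = e^(−c·d₁)/e^(−c·d₂) = e^{c(d₂−d₁)}
= exp(0.28 × 3.2) = exp(0.896) = 2.4498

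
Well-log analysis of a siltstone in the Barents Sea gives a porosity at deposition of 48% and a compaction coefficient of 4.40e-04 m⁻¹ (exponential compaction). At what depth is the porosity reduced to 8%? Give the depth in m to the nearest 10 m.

4070 m

Working in km (1 km = 1000 m; c in km⁻¹ = c in m⁻¹ × 1000):
Invert Athy's law: Z = ln(n₀/n) / c
Z = ln(0.48/0.08) / 0.44 = ln(6) / 0.44 = 1.7918 / 0.44 = 4.072 km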